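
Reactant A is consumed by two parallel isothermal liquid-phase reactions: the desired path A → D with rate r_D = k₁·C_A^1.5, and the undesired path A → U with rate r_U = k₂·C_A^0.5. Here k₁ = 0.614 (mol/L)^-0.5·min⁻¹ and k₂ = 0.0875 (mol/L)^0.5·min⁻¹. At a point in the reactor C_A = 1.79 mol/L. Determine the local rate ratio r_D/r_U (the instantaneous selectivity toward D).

12.6

S_{D/U} = r_D/r_U = (k₁·C_A^1.5)/(k₂·C_A^0.5) = (k₁/k₂)·C_A.
= (0.614×1.790^1.5) / (0.0875×1.790^0.5) = 1.470/0.1171 = 12.6.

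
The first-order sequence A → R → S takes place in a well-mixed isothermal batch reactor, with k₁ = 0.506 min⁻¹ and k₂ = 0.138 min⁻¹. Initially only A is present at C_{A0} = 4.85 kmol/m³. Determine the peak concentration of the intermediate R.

At the optimum, C_{R,max}/C_{A0} = (k₁/k₂)^[k₂/(k₂−k₁)].
= (0.506/0.138)^(0.138/(0.138−0.506)) = (3.667)^(-0.3750) = 0.6143.
C_{R,max} = 0.6143×4.85 = 2.98 kmol/m³.

2.98 kmol/m³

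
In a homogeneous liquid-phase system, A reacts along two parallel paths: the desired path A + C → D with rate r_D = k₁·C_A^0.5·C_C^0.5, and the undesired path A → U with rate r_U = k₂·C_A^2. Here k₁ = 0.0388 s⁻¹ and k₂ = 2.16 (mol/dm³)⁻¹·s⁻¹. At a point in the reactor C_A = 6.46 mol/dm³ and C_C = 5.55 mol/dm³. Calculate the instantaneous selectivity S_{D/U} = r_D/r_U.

S_{D/U} = r_D/r_U = (k₁·C_A^0.5·C_C^0.5)/(k₂·C_A^2) = (k₁/k₂)·C_A^-1.5·C_C^0.5.
= (0.0388×6.460^0.5×5.550^0.5) / (2.16×6.460^2) = 0.2323/90.14 = 0.00258.
The undesired path is higher order in A, so low C_A (CSTR or dilute feed) favours D.

0.00258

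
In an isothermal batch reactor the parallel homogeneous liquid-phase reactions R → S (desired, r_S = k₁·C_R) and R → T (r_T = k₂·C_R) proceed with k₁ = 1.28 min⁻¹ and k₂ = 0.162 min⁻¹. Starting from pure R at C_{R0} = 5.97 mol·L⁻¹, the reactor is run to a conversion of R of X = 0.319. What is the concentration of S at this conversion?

C_R = C_{R0}(1−X) = 4.066 mol·L⁻¹.
Both paths are first order in R, so the instantaneous fraction to S is constant: dC_S/d(−C_R) = k₁/(k₁+k₂) = 0.8877.
C_S = 0.8877·(C_{R0}−C_R) = 0.8877×1.904 = 1.69 mol·L⁻¹.

1.69 mol·L⁻¹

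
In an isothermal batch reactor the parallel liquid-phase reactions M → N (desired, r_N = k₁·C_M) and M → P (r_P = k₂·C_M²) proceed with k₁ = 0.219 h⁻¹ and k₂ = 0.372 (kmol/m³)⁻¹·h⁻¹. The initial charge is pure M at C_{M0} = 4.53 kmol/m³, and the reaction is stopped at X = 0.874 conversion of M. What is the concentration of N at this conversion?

C_M = C_{M0}(1−X) = 0.5708 kmol/m³.
Along a PFR/batch, dC_N/dC_M = −r_N/(r_N+r_P) = −k₁/(k₁+k₂·C_M).
Integrating from C_{M0} to C_M: C_N = (0.219/0.372)·ln[(0.219+0.372·4.53)/(0.219+0.372·0.571)] = 0.5887·ln(1.904/0.4313) = 0.8742 kmol/m³.

0.874 kmol/m³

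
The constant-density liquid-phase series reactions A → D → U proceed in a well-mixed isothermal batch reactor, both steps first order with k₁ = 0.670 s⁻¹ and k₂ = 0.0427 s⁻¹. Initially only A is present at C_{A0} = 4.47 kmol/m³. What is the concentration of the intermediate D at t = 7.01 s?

Solving the coupled first-order balances gives C_D(t) = [k₁/(k₂−k₁)]·C_{A0}·(e^(−k₁t) − e^(−k₂t)).
e^(−k₁t) = e^(−0.670×7.01) = e^(−4.697) = 0.009125; e^(−k₂t) = e^(−0.2993) = 0.7413.
C_D = 0.670×4.47/(0.0427−0.670) × (0.009125−0.7413) = (-4.774)×(-0.7322) = 3.496 kmol/m³.

3.50 kmol/m³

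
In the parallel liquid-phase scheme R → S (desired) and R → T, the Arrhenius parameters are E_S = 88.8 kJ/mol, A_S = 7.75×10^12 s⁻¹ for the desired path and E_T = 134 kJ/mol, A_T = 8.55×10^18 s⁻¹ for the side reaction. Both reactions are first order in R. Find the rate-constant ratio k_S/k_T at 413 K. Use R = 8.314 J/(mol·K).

0.472

With equal orders, S_{S/T} = k_S/k_T = (A_S/A_T)·exp[(E_T−E_S)/(RT)].
(E_T−E_S)/(RT) = (134−88.8)×10³/(8.314×413) = 45200/3434 = 13.16.
k_S/k_T = (7.75×10^12/8.55×10^18)·exp(13.16) = 9.064×10^-7 × 5.211×10^5 = 0.472.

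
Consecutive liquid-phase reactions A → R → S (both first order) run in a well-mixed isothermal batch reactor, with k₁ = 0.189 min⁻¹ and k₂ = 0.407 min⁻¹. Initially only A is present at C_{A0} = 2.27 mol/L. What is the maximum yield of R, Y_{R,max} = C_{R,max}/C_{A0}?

For a first-order series the maximum intermediate yield is C_{R,max}/C_{A0} = (k₁/k₂)^[k₂/(k₂−k₁)].
= (0.189/0.407)^(0.407/(0.407−0.189)) = (0.4644)^(1.867) = 0.2388.

0.239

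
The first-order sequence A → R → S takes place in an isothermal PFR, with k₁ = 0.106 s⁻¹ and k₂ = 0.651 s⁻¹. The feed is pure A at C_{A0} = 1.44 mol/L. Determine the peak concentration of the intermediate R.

At the optimum, C_{R,max}/C_{A0} = (k₁/k₂)^[k₂/(k₂−k₁)].
= (0.106/0.651)^(0.651/(0.651−0.106)) = (0.1628)^(1.194) = 0.1144.
C_{R,max} = 0.1144×1.44 = 0.165 mol/L.

0.165 mol/L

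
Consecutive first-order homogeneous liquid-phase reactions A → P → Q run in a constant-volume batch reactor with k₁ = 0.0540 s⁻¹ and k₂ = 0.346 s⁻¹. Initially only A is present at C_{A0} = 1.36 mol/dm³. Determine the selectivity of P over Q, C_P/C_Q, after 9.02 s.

0.377

Solving the coupled first-order balances gives C_P(t) = [k₁/(k₂−k₁)]·C_{A0}·(e^(−k₁t) − e^(−k₂t)).
e^(−k₁t) = e^(−0.0540×9.02) = e^(−0.4871) = 0.6144; e^(−k₂t) = e^(−3.121) = 0.04412.
C_P = 0.0540×1.36/(0.346−0.0540) × (0.6144−0.04412) = 0.2515×0.5703 = 0.1434 mol/dm³.
C_A = C_{A0}e^(−k₁t) = 0.8356 mol/dm³, so C_Q = C_{A0}−C_A−C_P = 0.3810 mol/dm³; C_P/C_Q = 0.377.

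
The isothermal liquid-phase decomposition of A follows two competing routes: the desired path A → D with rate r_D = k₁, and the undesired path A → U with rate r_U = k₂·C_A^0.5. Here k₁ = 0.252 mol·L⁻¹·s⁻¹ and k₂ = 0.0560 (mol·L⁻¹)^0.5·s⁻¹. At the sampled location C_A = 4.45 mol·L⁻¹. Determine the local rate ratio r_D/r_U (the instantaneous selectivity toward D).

2.13

S_{D/U} = r_D/r_U = (k₁)/(k₂·C_A^0.5) = (k₁/k₂)·C_A^-0.5.
= (0.252) / (0.0560×4.450^0.5) = 0.2520/0.1181 = 2.13.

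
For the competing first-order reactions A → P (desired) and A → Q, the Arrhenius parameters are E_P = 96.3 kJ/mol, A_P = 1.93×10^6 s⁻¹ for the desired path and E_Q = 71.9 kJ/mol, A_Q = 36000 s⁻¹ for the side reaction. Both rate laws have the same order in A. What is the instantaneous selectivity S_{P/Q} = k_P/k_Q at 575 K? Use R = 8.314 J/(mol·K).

With equal orders, S_{P/Q} = k_P/k_Q = (A_P/A_Q)·exp[(E_Q−E_P)/(RT)].
(E_Q−E_P)/(RT) = (71.9−96.3)×10³/(8.314×575) = -24400/4781 = -5.104.
k_P/k_Q = (1.93×10^6/36000)·exp(-5.104) = 53.61 × 0.006072 = 0.326.

0.326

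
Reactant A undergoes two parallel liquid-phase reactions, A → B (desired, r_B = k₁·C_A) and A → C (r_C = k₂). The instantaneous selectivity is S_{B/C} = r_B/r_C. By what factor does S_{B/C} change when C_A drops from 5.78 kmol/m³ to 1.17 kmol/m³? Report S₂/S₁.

S_{B/C} = (k₁/k₂)·C_A, so S₂/S₁ = (C_{A,2}/C_{A,1}).
= 1.17/5.78 = 0.202.
Selectivity toward B falls as C_A falls — high-concentration operation is favoured.

0.202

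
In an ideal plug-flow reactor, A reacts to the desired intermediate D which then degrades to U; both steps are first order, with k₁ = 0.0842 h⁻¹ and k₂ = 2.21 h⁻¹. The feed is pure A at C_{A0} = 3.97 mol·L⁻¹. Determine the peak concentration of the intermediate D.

At the optimum, C_{D,max}/C_{A0} = (k₁/k₂)^[k₂/(k₂−k₁)].
= (0.0842/2.21)^(2.21/(2.21−0.0842)) = (0.03810)^(1.040) = 0.03347.
C_{D,max} = 0.03347×3.97 = 0.133 mol·L⁻¹.

0.133 mol·L⁻¹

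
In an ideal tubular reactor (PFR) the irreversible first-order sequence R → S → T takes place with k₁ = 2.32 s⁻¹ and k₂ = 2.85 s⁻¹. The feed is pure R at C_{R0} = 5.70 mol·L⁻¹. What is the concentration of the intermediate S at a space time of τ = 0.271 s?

1.78 mol·L⁻¹

For first-order series with pure R initially, C_S(τ) = k₁C_{R0}/(k₂−k₁)·(e^(−k₁τ) − e^(−k₂τ)).
e^(−k₁τ) = e^(−2.32×0.271) = e^(−0.6287) = 0.5333; e^(−k₂τ) = e^(−0.7724) = 0.4619.
C_S = 2.32×5.70/(2.85−2.32) × (0.5333−0.4619) = 24.95×0.07135 = 1.780 mol·L⁻¹.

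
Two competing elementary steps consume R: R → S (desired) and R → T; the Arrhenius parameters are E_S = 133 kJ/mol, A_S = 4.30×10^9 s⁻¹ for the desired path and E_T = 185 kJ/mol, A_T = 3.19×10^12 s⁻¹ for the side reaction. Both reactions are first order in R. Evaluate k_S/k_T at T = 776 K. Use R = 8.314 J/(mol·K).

k_S/k_T = (A_S/A_T)·exp[−(E_S−E_T)/(RT)] = (A_S/A_T)·exp[(E_T−E_S)/(RT)].
(E_T−E_S)/(RT) = (185−133)×10³/(8.314×776) = 52000/6452 = 8.060.
k_S/k_T = (4.30×10^9/3.19×10^12)·exp(8.060) = 0.001348 × 3165 = 4.27.
Since E_S < E_T, lowering the temperature improves selectivity toward S.

4.27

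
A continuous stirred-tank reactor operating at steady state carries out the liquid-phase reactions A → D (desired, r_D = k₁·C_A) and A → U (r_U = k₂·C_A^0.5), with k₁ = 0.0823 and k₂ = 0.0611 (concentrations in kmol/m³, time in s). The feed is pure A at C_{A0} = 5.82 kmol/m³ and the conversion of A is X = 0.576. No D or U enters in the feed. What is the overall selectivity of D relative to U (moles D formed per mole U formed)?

Exit C_A = C_{A0}(1−X) = 5.82×0.424 = 2.468 kmol/m³.
A CSTR operates uniformly at the exit composition, giving r_D = 0.2031 and r_U = 0.09598 (each k·C_A^n at C_A = 2.468).
Overall selectivity = C_D/C_U = r_Dτ/(r_Uτ) = r_D/r_U = 2.12.

2.12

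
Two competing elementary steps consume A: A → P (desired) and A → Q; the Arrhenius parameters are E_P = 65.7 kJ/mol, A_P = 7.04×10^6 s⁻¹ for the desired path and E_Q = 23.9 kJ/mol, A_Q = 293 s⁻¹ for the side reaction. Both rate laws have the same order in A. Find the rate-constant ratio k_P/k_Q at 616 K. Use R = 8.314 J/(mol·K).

6.86

Since both paths have the same order in A, the concentration cancels and S_{P/Q} = k_P/k_Q = (A_P/A_Q)·exp[(E_Q−E_P)/(RT)].
(E_Q−E_P)/(RT) = (23.9−65.7)×10³/(8.314×616) = -41800/5121 = -8.162.
k_P/k_Q = (7.04×10^6/293)·exp(-8.162) = 24027 × 2.854×10^-4 = 6.86.
Since E_P > E_Q, raising the temperature improves selectivity toward P.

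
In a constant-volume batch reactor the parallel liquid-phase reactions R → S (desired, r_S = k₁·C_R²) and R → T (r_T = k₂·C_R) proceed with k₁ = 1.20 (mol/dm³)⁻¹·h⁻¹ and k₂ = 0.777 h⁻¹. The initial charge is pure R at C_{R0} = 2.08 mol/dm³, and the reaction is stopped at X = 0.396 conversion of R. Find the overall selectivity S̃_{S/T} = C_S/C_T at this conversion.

2.54

C_R = C_{R0}(1−X) = 1.256 mol/dm³.
Along a PFR/batch, dC_T/dC_R = −r_T/(r_S+r_T) = −k₂/(k₂+k₁·C_R).
Integrating from C_{R0} to C_R: C_T = (0.777/1.20)·ln[(0.777+1.20·2.08)/(0.777+1.20·1.26)] = 0.6475·ln(3.273/2.285) = 0.2328 mol/dm³.
Then C_S = (C_{R0}−C_R) − C_T = 0.8237 − 0.2328 = 0.5909 mol/dm³.
S̃_{S/T} = C_S/C_T = 0.5909/0.2328 = 2.54.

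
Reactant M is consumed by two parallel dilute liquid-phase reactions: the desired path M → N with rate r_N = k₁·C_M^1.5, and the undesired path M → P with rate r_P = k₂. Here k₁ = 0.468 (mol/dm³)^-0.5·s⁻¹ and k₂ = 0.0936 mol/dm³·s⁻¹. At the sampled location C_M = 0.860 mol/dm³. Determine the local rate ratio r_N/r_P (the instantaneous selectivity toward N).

S_{N/P} = r_N/r_P = (k₁·C_M^1.5)/(k₂) = (k₁/k₂)·C_M^1.5.
= (0.468×0.8600^1.5) / (0.0936) = 0.3732/0.09360 = 3.99.
Since the desired path is higher order in M, keeping C_M high (PFR or concentrated feed) favours N.

3.99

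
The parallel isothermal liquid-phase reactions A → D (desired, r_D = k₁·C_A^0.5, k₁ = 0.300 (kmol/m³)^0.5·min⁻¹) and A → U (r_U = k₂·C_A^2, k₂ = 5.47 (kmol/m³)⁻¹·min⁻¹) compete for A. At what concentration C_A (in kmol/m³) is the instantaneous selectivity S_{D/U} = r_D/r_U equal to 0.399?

S_{D/U} = (k₁/k₂)·C_A^-1.5 ⇒ C_A = (S·k₂/k₁)^(1/(-1.5)).
= (0.399×5.47/0.300)^(-0.6667) = (7.275)^(-0.6667) = 0.266 kmol/m³.

0.266 kmol/m³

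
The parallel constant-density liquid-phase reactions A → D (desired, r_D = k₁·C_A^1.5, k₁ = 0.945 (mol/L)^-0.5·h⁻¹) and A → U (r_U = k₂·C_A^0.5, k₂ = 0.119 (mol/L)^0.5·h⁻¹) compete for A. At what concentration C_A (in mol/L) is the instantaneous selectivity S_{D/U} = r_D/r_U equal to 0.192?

S_{D/U} = (k₁/k₂)·C_A ⇒ C_A = S·k₂/k₁.
= 0.192×0.119/0.945 = 0.0242 mol/L.

0.0242 mol/L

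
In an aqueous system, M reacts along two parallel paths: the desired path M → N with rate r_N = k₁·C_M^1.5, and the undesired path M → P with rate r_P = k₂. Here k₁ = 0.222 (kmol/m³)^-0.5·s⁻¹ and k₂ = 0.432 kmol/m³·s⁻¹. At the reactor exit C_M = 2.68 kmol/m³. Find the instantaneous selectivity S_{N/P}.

S_{N/P} = r_N/r_P = (k₁·C_M^1.5)/(k₂) = (k₁/k₂)·C_M^1.5.
= (0.222×2.680^1.5) / (0.432) = 0.9740/0.4320 = 2.25.

2.25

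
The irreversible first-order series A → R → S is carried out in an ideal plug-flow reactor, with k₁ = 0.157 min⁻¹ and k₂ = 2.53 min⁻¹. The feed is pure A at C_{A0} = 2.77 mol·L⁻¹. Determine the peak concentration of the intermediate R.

For a first-order series the maximum intermediate yield is C_{R,max}/C_{A0} = (k₁/k₂)^[k₂/(k₂−k₁)].
= (0.157/2.53)^(2.53/(2.53−0.157)) = (0.06206)^(1.066) = 0.05163.
C_{R,max} = 0.05163×2.77 = 0.143 mol·L⁻¹.

0.143 mol·L⁻¹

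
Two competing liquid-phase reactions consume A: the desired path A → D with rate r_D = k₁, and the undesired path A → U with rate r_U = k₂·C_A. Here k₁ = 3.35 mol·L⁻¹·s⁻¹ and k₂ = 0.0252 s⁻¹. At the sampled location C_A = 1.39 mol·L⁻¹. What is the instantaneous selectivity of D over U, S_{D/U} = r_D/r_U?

95.6

S_{D/U} = r_D/r_U = (k₁)/(k₂·C_A) = (k₁/k₂)·C_A⁻¹.
= (3.35) / (0.0252×1.390) = 3.350/0.03503 = 95.6.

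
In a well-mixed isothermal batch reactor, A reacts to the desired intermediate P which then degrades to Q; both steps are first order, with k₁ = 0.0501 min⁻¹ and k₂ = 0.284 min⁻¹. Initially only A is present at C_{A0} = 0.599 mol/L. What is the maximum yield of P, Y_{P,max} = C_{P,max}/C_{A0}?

0.122

Evaluating C_P at t_opt = ln(k₂/k₁)/(k₂−k₁) gives C_{P,max}/C_{A0} = (k₁/k₂)^[k₂/(k₂−k₁)].
= (0.0501/0.284)^(0.284/(0.284−0.0501)) = (0.1764)^(1.214) = 0.1217.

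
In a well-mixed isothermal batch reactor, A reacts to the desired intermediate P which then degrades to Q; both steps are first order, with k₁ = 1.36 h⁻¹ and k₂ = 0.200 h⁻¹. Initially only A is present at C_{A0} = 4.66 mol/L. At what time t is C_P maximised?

For first-order series the maximum of C_P occurs at t_opt = ln(k₂/k₁)/(k₂−k₁).
= ln(0.200/1.36)/(0.200−1.36) = ln(0.1471)/-1.160 = -1.917/-1.160 = 1.65 h.

1.65 h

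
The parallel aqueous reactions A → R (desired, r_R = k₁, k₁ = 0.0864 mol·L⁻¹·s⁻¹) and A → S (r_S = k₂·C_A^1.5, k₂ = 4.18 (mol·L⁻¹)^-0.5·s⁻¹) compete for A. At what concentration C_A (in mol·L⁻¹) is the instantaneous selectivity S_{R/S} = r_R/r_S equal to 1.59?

0.0553 mol·L⁻¹

S_{R/S} = (k₁/k₂)·C_A^-1.5 ⇒ C_A = (S·k₂/k₁)^(1/(-1.5)).
= (1.59×4.18/0.0864)^(-0.6667) = (76.92)^(-0.6667) = 0.0553 mol·L⁻¹.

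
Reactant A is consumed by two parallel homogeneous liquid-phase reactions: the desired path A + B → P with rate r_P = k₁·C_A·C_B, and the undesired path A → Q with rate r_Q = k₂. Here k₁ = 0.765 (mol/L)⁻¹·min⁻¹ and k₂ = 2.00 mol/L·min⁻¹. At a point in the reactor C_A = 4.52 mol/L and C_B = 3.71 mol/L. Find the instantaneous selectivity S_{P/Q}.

6.41

S_{P/Q} = r_P/r_Q = (k₁·C_A·C_B)/(k₂) = (k₁/k₂)·C_A·C_B.
= (0.765×4.520×3.710) / (2.00) = 12.83/2.000 = 6.41.
Since the desired path is higher order in A, keeping C_A high (PFR or concentrated feed) favours P.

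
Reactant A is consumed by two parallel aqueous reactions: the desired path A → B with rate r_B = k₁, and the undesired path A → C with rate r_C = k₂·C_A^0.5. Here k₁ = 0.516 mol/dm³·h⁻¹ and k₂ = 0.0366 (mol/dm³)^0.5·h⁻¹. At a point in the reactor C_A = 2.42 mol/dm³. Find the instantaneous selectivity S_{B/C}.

9.06

S_{B/C} = r_B/r_C = (k₁)/(k₂·C_A^0.5) = (k₁/k₂)·C_A^-0.5.
= (0.516) / (0.0366×2.420^0.5) = 0.5160/0.05694 = 9.06.
The undesired path is higher order in A, so low C_A (CSTR or dilute feed) favours B.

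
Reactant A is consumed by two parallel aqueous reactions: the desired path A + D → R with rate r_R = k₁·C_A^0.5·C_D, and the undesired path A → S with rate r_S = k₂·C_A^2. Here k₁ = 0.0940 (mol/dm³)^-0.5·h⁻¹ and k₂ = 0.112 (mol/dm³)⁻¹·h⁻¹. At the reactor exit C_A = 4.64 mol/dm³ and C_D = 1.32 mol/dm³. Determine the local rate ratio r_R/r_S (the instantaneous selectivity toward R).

0.111

S_{R/S} = r_R/r_S = (k₁·C_A^0.5·C_D)/(k₂·C_A^2) = (k₁/k₂)·C_A^-1.5·C_D.
= (0.0940×4.640^0.5×1.320) / (0.112×4.640^2) = 0.2673/2.411 = 0.111.
The undesired path is higher order in A, so low C_A (CSTR or dilute feed) favours R.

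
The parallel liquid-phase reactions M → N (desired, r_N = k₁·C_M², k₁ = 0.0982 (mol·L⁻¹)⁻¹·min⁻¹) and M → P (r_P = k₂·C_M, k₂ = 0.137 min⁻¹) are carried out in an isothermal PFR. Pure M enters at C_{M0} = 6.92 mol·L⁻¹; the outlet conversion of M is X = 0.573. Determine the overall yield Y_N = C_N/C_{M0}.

C_M = C_{M0}(1−X) = 2.955 mol·L⁻¹.
Along a PFR/batch, dC_P/dC_M = −r_P/(r_N+r_P) = −k₂/(k₂+k₁·C_M).
Integrating from C_{M0} to C_M: C_P = (0.137/0.0982)·ln[(0.137+0.0982·6.92)/(0.137+0.0982·2.95)] = 1.395·ln(0.8165/0.4272) = 0.9039 mol·L⁻¹.
Then C_N = (C_{M0}−C_M) − C_P = 3.965 − 0.9039 = 3.061 mol·L⁻¹.
Y_N = C_N/C_{M0} = 3.061/6.92 = 0.442.

0.442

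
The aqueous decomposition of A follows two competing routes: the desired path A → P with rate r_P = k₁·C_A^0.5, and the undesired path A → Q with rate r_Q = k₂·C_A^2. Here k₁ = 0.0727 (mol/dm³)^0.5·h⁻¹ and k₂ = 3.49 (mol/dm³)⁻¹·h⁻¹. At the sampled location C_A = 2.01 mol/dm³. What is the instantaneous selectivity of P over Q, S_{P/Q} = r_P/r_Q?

S_{P/Q} = r_P/r_Q = (k₁·C_A^0.5)/(k₂·C_A^2) = (k₁/k₂)·C_A^-1.5.
= (0.0727×2.010^0.5) / (3.49×2.010^2) = 0.1031/14.10 = 0.00731.

0.00731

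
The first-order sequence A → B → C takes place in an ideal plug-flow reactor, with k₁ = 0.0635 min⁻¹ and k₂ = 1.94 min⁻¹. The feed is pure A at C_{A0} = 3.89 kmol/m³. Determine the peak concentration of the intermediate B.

0.113 kmol/m³

At the optimum, C_{B,max}/C_{A0} = (k₁/k₂)^[k₂/(k₂−k₁)].
= (0.0635/1.94)^(1.94/(1.94−0.0635)) = (0.03273)^(1.034) = 0.02916.
C_{B,max} = 0.02916×3.89 = 0.113 kmol/m³.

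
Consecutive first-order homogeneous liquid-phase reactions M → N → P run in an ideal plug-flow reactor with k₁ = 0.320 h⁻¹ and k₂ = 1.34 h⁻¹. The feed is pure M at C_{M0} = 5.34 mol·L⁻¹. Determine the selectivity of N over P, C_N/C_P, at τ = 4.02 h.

The intermediate concentration in a first-order A→B→C sequence is C_N = k₁C_{M0}(e^(−k₁τ) − e^(−k₂τ))/(k₂−k₁).
e^(−k₁τ) = e^(−0.320×4.02) = e^(−1.286) = 0.2763; e^(−k₂τ) = e^(−5.387) = 0.004577.
C_N = 0.320×5.34/(1.34−0.320) × (0.2763−0.004577) = 1.675×0.2717 = 0.4552 mol·L⁻¹.
C_M = C_{M0}e^(−k₁τ) = 1.475 mol·L⁻¹, so C_P = C_{M0}−C_M−C_N = 3.410 mol·L⁻¹; C_N/C_P = 0.133.

0.133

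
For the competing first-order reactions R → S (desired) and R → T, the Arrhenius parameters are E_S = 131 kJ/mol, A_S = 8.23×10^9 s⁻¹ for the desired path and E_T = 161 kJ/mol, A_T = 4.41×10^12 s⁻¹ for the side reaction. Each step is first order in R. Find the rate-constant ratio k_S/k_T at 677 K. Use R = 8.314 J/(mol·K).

k_S/k_T = (A_S/A_T)·exp[−(E_S−E_T)/(RT)] = (A_S/A_T)·exp[(E_T−E_S)/(RT)].
(E_T−E_S)/(RT) = (161−131)×10³/(8.314×677) = 30000/5629 = 5.330.
k_S/k_T = (8.23×10^9/4.41×10^12)·exp(5.330) = 0.001866 × 206.4 = 0.385.
Since E_S < E_T, lowering the temperature improves selectivity toward S.

0.385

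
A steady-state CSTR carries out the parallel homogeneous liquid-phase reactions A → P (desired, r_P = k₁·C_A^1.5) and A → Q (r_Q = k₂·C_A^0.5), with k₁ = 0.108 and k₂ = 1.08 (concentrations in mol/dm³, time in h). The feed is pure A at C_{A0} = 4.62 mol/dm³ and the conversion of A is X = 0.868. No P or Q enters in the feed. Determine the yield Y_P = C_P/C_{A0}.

Exit C_A = C_{A0}(1−X) = 4.62×0.132 = 0.6098 mol/dm³.
Rates in a CSTR are evaluated at the outlet concentration: r_P = 0.108×0.6098^1.5 = 0.05143, r_Q = 1.08×0.6098^0.5 = 0.8434.
Fraction of consumed A going to P: r_P/(r_P+r_Q) = 0.05748.
C_P = 0.05748·C_{A0}·X = 0.05748×4.62×0.868 = 0.230 mol/dm³; Y_P = C_P/C_{A0} = 0.0499.

0.0499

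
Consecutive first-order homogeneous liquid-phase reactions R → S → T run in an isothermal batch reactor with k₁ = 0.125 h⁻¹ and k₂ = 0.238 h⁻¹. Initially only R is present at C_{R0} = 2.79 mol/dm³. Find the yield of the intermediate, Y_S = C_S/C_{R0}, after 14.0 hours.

Solving the coupled first-order balances gives C_S(t) = [k₁/(k₂−k₁)]·C_{R0}·(e^(−k₁t) − e^(−k₂t)).
e^(−k₁t) = e^(−0.125×14.0) = e^(−1.750) = 0.1738; e^(−k₂t) = e^(−3.332) = 0.03572.
C_S = 0.125×2.79/(0.238−0.125) × (0.1738−0.03572) = 3.086×0.1381 = 0.4261 mol/dm³.
Y_S = C_S/C_{R0} = 0.4261/2.79 = 0.153.

0.153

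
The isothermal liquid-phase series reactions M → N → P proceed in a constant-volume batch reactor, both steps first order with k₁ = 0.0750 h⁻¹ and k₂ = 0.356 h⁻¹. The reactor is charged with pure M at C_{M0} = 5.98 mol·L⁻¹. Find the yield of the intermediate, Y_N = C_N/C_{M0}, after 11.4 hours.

0.109

Solving the coupled first-order balances gives C_N(t) = [k₁/(k₂−k₁)]·C_{M0}·(e^(−k₁t) − e^(−k₂t)).
e^(−k₁t) = e^(−0.0750×11.4) = e^(−0.8550) = 0.4253; e^(−k₂t) = e^(−4.058) = 0.01728.
C_N = 0.0750×5.98/(0.356−0.0750) × (0.4253−0.01728) = 1.596×0.4080 = 0.6512 mol·L⁻¹.
Y_N = C_N/C_{M0} = 0.6512/5.98 = 0.109.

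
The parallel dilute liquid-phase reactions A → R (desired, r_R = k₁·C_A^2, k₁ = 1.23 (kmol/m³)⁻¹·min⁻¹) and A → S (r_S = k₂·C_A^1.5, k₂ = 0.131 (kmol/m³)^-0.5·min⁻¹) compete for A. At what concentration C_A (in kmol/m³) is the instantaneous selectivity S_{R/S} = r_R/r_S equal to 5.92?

S_{R/S} = (k₁/k₂)·C_A^0.5 ⇒ C_A = (S·k₂/k₁)^(2).
= (5.92×0.131/1.23)^(2) = (0.6305)^(2) = 0.398 kmol/m³.

0.398 kmol/m³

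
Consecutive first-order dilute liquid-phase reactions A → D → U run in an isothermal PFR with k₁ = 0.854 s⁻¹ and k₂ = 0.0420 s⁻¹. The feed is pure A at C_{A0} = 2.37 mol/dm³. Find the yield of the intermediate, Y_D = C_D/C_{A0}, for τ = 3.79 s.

0.856

The intermediate concentration in a first-order A→B→C sequence is C_D = k₁C_{A0}(e^(−k₁τ) − e^(−k₂τ))/(k₂−k₁).
e^(−k₁τ) = e^(−0.854×3.79) = e^(−3.237) = 0.03929; e^(−k₂τ) = e^(−0.1592) = 0.8528.
C_D = 0.854×2.37/(0.0420−0.854) × (0.03929−0.8528) = (-2.493)×(-0.8135) = 2.028 mol/dm³.
Y_D = C_D/C_{A0} = 2.028/2.37 = 0.856.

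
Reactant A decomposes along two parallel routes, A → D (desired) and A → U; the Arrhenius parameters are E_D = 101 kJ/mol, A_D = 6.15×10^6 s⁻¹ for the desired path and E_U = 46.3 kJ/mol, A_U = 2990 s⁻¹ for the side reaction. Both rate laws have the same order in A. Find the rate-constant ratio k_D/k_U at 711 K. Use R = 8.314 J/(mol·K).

0.197

k_D/k_U = (A_D/A_U)·exp[−(E_D−E_U)/(RT)] = (A_D/A_U)·exp[(E_U−E_D)/(RT)].
(E_U−E_D)/(RT) = (46.3−101)×10³/(8.314×711) = -54700/5911 = -9.254.
k_D/k_U = (6.15×10^6/2990)·exp(-9.254) = 2057 × 9.577×10^-5 = 0.197.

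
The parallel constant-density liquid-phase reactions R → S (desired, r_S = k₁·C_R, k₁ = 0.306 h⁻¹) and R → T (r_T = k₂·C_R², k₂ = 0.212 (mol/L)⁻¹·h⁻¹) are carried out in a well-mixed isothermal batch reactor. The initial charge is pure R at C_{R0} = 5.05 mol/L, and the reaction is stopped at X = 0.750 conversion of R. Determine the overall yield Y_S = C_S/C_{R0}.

C_R = C_{R0}(1−X) = 1.262 mol/L.
Along a PFR/batch, dC_S/dC_R = −r_S/(r_S+r_T) = −k₁/(k₁+k₂·C_R).
Integrating from C_{R0} to C_R: C_S = (0.306/0.212)·ln[(0.306+0.212·5.05)/(0.306+0.212·1.26)] = 1.443·ln(1.377/0.5736) = 1.263 mol/L.
Y_S = C_S/C_{R0} = 1.263/5.05 = 0.250.

0.250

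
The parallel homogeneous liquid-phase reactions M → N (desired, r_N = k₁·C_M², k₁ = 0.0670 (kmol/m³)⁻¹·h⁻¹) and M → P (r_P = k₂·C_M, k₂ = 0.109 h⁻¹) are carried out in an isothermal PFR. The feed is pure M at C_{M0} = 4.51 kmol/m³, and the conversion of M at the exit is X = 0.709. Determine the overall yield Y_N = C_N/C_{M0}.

0.443

C_M = C_{M0}(1−X) = 1.312 kmol/m³.
Along a PFR/batch, dC_P/dC_M = −r_P/(r_N+r_P) = −k₂/(k₂+k₁·C_M).
Integrating from C_{M0} to C_M: C_P = (0.109/0.0670)·ln[(0.109+0.0670·4.51)/(0.109+0.0670·1.31)] = 1.627·ln(0.4112/0.1969) = 1.198 kmol/m³.
Then C_N = (C_{M0}−C_M) − C_P = 3.198 − 1.198 = 2.000 kmol/m³.
Y_N = C_N/C_{M0} = 2.000/4.51 = 0.443.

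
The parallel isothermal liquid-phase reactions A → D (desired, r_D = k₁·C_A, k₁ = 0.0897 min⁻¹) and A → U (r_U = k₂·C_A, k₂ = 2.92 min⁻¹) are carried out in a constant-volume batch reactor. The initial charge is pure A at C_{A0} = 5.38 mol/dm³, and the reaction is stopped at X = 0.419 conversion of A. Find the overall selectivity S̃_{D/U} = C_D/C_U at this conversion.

C_A = C_{A0}(1−X) = 3.126 mol/dm³.
Both paths are first order in A, so the instantaneous fraction to D is constant: dC_D/d(−C_A) = k₁/(k₁+k₂) = 0.02980.
C_D = 0.02980·(C_{A0}−C_A) = 0.02980×2.254 = 0.0672 mol/dm³.
C_U = (C_{A0}−C_A)−C_D = 2.187 mol/dm³; S̃_{D/U} = 0.06718/2.187 = 0.0307.

0.0307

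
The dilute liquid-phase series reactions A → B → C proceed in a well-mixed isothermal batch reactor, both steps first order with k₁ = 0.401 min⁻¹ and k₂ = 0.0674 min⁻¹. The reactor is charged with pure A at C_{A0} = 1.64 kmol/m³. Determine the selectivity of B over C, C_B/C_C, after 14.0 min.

For first-order series with pure A initially, C_B(t) = k₁C_{A0}/(k₂−k₁)·(e^(−k₁t) − e^(−k₂t)).
e^(−k₁t) = e^(−0.401×14.0) = e^(−5.614) = 0.003646; e^(−k₂t) = e^(−0.9436) = 0.3892.
C_B = 0.401×1.64/(0.0674−0.401) × (0.003646−0.3892) = (-1.971)×(-0.3856) = 0.7601 kmol/m³.
C_A = C_{A0}e^(−k₁t) = 0.005980 kmol/m³, so C_C = C_{A0}−C_A−C_B = 0.8739 kmol/m³; C_B/C_C = 0.870.

0.870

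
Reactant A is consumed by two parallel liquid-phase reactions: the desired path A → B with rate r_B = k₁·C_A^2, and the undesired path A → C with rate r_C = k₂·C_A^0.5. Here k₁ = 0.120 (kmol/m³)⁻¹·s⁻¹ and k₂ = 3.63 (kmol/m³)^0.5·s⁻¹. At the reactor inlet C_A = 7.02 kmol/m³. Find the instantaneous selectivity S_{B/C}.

S_{B/C} = r_B/r_C = (k₁·C_A^2)/(k₂·C_A^0.5) = (k₁/k₂)·C_A^1.5.
= (0.120×7.020^2) / (3.63×7.020^0.5) = 5.914/9.618 = 0.615.
Since the desired path is higher order in A, keeping C_A high (PFR or concentrated feed) favours B.

0.615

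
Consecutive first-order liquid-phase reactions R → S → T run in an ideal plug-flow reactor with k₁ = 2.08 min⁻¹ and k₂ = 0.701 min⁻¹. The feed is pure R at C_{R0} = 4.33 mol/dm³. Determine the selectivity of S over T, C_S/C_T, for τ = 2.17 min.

The intermediate concentration in a first-order A→B→C sequence is C_S = k₁C_{R0}(e^(−k₁τ) − e^(−k₂τ))/(k₂−k₁).
e^(−k₁τ) = e^(−2.08×2.17) = e^(−4.514) = 0.01096; e^(−k₂τ) = e^(−1.521) = 0.2185.
C_S = 2.08×4.33/(0.701−2.08) × (0.01096−0.2185) = (-6.531)×(-0.2075) = 1.355 mol/dm³.
C_R = C_{R0}e^(−k₁τ) = 0.04745 mol/dm³, so C_T = C_{R0}−C_R−C_S = 2.927 mol/dm³; C_S/C_T = 0.463.

0.463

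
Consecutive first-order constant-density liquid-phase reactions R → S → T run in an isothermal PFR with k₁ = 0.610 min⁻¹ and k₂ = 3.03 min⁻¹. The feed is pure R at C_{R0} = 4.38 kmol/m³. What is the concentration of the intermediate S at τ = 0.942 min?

0.558 kmol/m³

The intermediate concentration in a first-order A→B→C sequence is C_S = k₁C_{R0}(e^(−k₁τ) − e^(−k₂τ))/(k₂−k₁).
e^(−k₁τ) = e^(−0.610×0.942) = e^(−0.5746) = 0.5629; e^(−k₂τ) = e^(−2.854) = 0.05760.
C_S = 0.610×4.38/(3.03−0.610) × (0.5629−0.05760) = 1.104×0.5053 = 0.5579 kmol/m³.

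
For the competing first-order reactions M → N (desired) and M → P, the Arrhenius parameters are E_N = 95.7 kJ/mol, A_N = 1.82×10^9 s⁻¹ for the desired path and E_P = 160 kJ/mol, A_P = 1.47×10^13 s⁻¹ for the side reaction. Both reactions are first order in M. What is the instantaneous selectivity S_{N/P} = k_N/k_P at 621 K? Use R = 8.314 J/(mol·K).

Since both paths have the same order in M, the concentration cancels and S_{N/P} = k_N/k_P = (A_N/A_P)·exp[(E_P−E_N)/(RT)].
(E_P−E_N)/(RT) = (160−95.7)×10³/(8.314×621) = 64300/5163 = 12.45.
k_N/k_P = (1.82×10^9/1.47×10^13)·exp(12.45) = 1.238×10^-4 × 2.563×10^5 = 31.7.

31.7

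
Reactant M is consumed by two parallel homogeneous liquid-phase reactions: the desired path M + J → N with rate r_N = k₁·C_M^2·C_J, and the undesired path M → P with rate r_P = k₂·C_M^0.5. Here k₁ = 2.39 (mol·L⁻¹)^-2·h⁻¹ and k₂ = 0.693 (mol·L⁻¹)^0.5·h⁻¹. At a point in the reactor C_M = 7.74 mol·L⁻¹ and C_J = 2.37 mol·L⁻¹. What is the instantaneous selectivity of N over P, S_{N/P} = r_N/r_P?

S_{N/P} = r_N/r_P = (k₁·C_M^2·C_J)/(k₂·C_M^0.5) = (k₁/k₂)·C_M^1.5·C_J.
= (2.39×7.740^2×2.370) / (0.693×7.740^0.5) = 339.3/1.928 = 176.
Since the desired path is higher order in M, keeping C_M high (PFR or concentrated feed) favours N.

176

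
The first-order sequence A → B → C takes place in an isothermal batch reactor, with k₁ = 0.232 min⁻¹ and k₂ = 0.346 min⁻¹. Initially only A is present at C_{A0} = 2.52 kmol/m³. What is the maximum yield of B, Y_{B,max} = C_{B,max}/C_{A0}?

0.297

For a first-order series the maximum intermediate yield is C_{B,max}/C_{A0} = (k₁/k₂)^[k₂/(k₂−k₁)].
= (0.232/0.346)^(0.346/(0.346−0.232)) = (0.6705)^(3.035) = 0.2973.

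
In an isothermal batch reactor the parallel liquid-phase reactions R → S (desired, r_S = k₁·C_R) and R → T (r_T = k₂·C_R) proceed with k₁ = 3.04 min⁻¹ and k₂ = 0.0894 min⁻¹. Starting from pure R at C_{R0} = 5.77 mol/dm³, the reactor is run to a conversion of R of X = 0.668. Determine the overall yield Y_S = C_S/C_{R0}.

0.649

C_R = C_{R0}(1−X) = 1.916 mol/dm³.
Both paths are first order in R, so the instantaneous fraction to S is constant: dC_S/d(−C_R) = k₁/(k₁+k₂) = 0.9714.
C_S = 0.9714·(C_{R0}−C_R) = 0.9714×3.854 = 3.74 mol/dm³.
Y_S = C_S/C_{R0} = 3.744/5.77 = 0.649.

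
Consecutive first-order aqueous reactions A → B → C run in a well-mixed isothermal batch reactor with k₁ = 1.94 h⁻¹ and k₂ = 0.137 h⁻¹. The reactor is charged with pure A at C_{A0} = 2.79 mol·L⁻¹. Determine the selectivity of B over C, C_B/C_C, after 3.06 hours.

2.41

Solving the coupled first-order balances gives C_B(t) = [k₁/(k₂−k₁)]·C_{A0}·(e^(−k₁t) − e^(−k₂t)).
e^(−k₁t) = e^(−1.94×3.06) = e^(−5.936) = 0.002642; e^(−k₂t) = e^(−0.4192) = 0.6576.
C_B = 1.94×2.79/(0.137−1.94) × (0.002642−0.6576) = (-3.002)×(-0.6549) = 1.966 mol·L⁻¹.
C_A = C_{A0}e^(−k₁t) = 0.007370 mol·L⁻¹, so C_C = C_{A0}−C_A−C_B = 0.8166 mol·L⁻¹; C_B/C_C = 2.41.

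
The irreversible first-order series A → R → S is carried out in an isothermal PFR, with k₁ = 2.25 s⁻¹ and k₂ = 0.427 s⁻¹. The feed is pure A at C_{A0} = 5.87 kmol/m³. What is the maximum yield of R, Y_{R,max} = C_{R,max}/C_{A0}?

For a first-order series the maximum intermediate yield is C_{R,max}/C_{A0} = (k₁/k₂)^[k₂/(k₂−k₁)].
= (2.25/0.427)^(0.427/(0.427−2.25)) = (5.269)^(-0.2342) = 0.6776.

0.678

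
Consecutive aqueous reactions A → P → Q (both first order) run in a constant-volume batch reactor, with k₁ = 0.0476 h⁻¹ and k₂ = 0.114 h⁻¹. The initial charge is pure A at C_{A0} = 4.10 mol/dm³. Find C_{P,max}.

For a first-order series the maximum intermediate yield is C_{P,max}/C_{A0} = (k₁/k₂)^[k₂/(k₂−k₁)].
= (0.0476/0.114)^(0.114/(0.114−0.0476)) = (0.4175)^(1.717) = 0.2233.
C_{P,max} = 0.2233×4.10 = 0.915 mol/dm³.

0.915 mol/dm³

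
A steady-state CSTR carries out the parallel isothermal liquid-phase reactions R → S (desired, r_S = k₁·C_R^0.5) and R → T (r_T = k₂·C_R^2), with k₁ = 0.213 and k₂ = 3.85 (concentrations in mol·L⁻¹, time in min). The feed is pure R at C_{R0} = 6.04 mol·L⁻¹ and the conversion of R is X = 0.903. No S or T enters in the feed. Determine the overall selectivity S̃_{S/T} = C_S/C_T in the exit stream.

0.123

Exit C_R = C_{R0}(1−X) = 6.04×0.0970 = 0.5859 mol·L⁻¹.
In a CSTR the entire volume is at exit conditions, so r_S = 0.213×0.5859^0.5 = 0.1630 and r_T = 3.85×0.5859^2 = 1.322.
Overall selectivity = C_S/C_T = r_Sτ/(r_Tτ) = r_S/r_T = 0.123.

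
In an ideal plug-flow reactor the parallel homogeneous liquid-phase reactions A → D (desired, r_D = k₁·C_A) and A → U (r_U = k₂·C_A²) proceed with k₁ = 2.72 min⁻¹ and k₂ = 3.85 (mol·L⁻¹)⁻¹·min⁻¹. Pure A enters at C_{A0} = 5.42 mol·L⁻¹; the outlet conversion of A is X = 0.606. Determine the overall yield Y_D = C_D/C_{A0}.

0.100

C_A = C_{A0}(1−X) = 2.135 mol·L⁻¹.
Along a PFR/batch, dC_D/dC_A = −r_D/(r_D+r_U) = −k₁/(k₁+k₂·C_A).
Integrating from C_{A0} to C_A: C_D = (2.72/3.85)·ln[(2.72+3.85·5.42)/(2.72+3.85·2.14)] = 0.7065·ln(23.59/10.94) = 0.5427 mol·L⁻¹.
Y_D = C_D/C_{A0} = 0.5427/5.42 = 0.100.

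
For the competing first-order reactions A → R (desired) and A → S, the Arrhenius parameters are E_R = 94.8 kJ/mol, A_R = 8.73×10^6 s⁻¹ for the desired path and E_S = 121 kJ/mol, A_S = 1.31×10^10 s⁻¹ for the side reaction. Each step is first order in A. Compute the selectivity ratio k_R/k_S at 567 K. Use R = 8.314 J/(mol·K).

With equal orders, S_{R/S} = k_R/k_S = (A_R/A_S)·exp[(E_S−E_R)/(RT)].
(E_S−E_R)/(RT) = (121−94.8)×10³/(8.314×567) = 26200/4714 = 5.558.
k_R/k_S = (8.73×10^6/1.31×10^10)·exp(5.558) = 6.664×10^-4 × 259.3 = 0.173.
Since E_R < E_S, lowering the temperature improves selectivity toward R.

0.173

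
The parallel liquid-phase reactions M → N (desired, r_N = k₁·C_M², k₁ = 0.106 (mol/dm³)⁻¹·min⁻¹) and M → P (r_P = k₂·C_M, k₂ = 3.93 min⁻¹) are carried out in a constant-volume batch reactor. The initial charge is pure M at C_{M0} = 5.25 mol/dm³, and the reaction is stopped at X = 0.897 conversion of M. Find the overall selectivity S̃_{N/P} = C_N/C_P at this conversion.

C_M = C_{M0}(1−X) = 0.5407 mol/dm³.
Along a PFR/batch, dC_P/dC_M = −r_P/(r_N+r_P) = −k₂/(k₂+k₁·C_M).
Integrating from C_{M0} to C_M: C_P = (3.93/0.106)·ln[(3.93+0.106·5.25)/(3.93+0.106·0.541)] = 37.08·ln(4.487/3.987) = 4.373 mol/dm³.
Then C_N = (C_{M0}−C_M) − C_P = 4.709 − 4.373 = 0.3361 mol/dm³.
S̃_{N/P} = C_N/C_P = 0.3361/4.373 = 0.0768.

0.0768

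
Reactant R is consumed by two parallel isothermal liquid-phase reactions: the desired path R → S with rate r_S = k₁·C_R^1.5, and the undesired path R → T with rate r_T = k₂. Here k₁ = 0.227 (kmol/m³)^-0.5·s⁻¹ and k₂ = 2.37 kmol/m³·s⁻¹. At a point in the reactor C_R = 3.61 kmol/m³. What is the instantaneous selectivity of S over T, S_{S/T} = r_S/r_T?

S_{S/T} = r_S/r_T = (k₁·C_R^1.5)/(k₂) = (k₁/k₂)·C_R^1.5.
= (0.227×3.610^1.5) / (2.37) = 1.557/2.370 = 0.657.
Since the desired path is higher order in R, keeping C_R high (PFR or concentrated feed) favours S.

0.657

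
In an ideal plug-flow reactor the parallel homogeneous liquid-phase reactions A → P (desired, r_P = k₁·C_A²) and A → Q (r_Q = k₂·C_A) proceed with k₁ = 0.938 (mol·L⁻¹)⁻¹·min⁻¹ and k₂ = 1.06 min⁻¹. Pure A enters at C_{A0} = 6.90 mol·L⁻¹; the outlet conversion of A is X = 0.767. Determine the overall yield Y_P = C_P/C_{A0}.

0.591

C_A = C_{A0}(1−X) = 1.608 mol·L⁻¹.
Along a PFR/batch, dC_Q/dC_A = −r_Q/(r_P+r_Q) = −k₂/(k₂+k₁·C_A).
Integrating from C_{A0} to C_A: C_Q = (1.06/0.938)·ln[(1.06+0.938·6.90)/(1.06+0.938·1.61)] = 1.130·ln(7.532/2.568) = 1.216 mol·L⁻¹.
Then C_P = (C_{A0}−C_A) − C_Q = 5.292 − 1.216 = 4.076 mol·L⁻¹.
Y_P = C_P/C_{A0} = 4.076/6.90 = 0.591.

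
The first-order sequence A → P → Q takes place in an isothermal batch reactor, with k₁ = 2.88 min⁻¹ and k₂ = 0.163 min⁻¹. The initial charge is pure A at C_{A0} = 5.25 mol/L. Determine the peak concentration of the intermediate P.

4.42 mol/L

For a first-order series the maximum intermediate yield is C_{P,max}/C_{A0} = (k₁/k₂)^[k₂/(k₂−k₁)].
= (2.88/0.163)^(0.163/(0.163−2.88)) = (17.67)^(-0.05999) = 0.8417.
C_{P,max} = 0.8417×5.25 = 4.42 mol/L.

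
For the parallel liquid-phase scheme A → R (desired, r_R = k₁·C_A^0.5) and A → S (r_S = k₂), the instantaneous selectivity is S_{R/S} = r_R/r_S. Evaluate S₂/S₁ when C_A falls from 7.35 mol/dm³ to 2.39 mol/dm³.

S_{R/S} = (k₁/k₂)·C_A^0.5, so S₂/S₁ = (C_{A,2}/C_{A,1})^0.5.
= (2.39/7.35)^0.5 = (0.3252)^0.5 = 0.570.
Selectivity toward R falls as C_A falls — high-concentration operation is favoured.

0.570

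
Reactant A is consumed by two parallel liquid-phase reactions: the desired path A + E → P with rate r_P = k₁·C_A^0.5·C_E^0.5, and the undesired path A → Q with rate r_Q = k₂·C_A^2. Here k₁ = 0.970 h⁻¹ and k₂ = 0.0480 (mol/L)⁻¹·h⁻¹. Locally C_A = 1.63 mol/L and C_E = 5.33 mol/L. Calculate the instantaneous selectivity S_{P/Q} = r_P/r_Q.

S_{P/Q} = r_P/r_Q = (k₁·C_A^0.5·C_E^0.5)/(k₂·C_A^2) = (k₁/k₂)·C_A^-1.5·C_E^0.5.
= (0.970×1.630^0.5×5.330^0.5) / (0.0480×1.630^2) = 2.859/0.1275 = 22.4.

22.4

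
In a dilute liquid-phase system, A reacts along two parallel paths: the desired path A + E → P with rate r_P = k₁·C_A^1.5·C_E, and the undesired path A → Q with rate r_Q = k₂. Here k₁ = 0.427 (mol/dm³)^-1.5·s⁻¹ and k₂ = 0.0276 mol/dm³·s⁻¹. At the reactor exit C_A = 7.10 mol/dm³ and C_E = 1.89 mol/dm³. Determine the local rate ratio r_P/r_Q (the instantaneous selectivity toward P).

S_{P/Q} = r_P/r_Q = (k₁·C_A^1.5·C_E)/(k₂) = (k₁/k₂)·C_A^1.5·C_E.
= (0.427×7.100^1.5×1.890) / (0.0276) = 15.27/0.02760 = 553.

553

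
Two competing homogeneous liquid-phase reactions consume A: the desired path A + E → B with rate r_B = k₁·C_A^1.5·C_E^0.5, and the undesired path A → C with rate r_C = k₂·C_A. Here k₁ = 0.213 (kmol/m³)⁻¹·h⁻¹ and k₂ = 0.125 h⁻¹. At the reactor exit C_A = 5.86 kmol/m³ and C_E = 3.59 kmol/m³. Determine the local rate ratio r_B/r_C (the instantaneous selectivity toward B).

7.82

S_{B/C} = r_B/r_C = (k₁·C_A^1.5·C_E^0.5)/(k₂·C_A) = (k₁/k₂)·C_A^0.5·C_E^0.5.
= (0.213×5.860^1.5×3.590^0.5) / (0.125×5.860) = 5.725/0.7325 = 7.82.
Since the desired path is higher order in A, keeping C_A high (PFR or concentrated feed) favours B.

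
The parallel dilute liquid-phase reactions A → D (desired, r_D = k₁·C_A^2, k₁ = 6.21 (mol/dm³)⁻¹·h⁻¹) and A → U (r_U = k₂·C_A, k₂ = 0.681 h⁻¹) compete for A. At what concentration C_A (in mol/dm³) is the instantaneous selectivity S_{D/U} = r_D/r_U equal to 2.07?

0.227 mol/dm³

S_{D/U} = (k₁/k₂)·C_A ⇒ C_A = S·k₂/k₁.
= 2.07×0.681/6.21 = 0.227 mol/dm³.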